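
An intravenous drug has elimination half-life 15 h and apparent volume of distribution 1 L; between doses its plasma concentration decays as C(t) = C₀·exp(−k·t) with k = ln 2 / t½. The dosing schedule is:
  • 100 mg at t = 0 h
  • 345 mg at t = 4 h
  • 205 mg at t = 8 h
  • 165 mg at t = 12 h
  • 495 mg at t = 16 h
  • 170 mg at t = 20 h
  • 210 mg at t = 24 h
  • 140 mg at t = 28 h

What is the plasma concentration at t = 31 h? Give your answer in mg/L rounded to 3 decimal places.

k = ln 2 / 15 = 0.04621 per h
Dose 1 (100 mg at t=0 h): 100·exp(−0.04621·31) = 23.871 mg/L
Dose 2 (345 mg at t=4 h): 345·exp(−0.04621·27) = 99.075 mg/L
Dose 3 (205 mg at t=8 h): 205·exp(−0.04621·23) = 70.823 mg/L
Dose 4 (165 mg at t=12 h): 165·exp(−0.04621·19) = 68.577 mg/L
Dose 5 (495 mg at t=16 h): 495·exp(−0.04621·15) = 247.500 mg/L
Dose 6 (170 mg at t=20 h): 170·exp(−0.04621·11) = 102.257 mg/L
Dose 7 (210 mg at t=24 h): 210·exp(−0.04621·7) = 151.963 mg/L
Dose 8 (140 mg at t=28 h): 140·exp(−0.04621·3) = 121.877 mg/L
C(31) = 23.871 + 99.075 + 70.823 + 68.577 + 247.500 + 102.257 + 151.963 + 121.877 = 885.944 mg/L

885.944 mg/L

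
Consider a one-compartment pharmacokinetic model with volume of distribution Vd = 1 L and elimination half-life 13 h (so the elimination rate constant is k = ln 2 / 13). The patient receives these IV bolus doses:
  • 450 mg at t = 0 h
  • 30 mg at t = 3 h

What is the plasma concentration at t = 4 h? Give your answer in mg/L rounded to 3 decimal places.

392.012 mg/L

k = ln 2 / 13 = 0.05332 per h
Dose 1 (450 mg at t=0 h): 450·exp(−0.05332·4) = 363.570 mg/L
Dose 2 (30 mg at t=3 h): 30·exp(−0.05332·1) = 28.442 mg/L
C(4) = 363.570 + 28.442 = 392.012 mg/L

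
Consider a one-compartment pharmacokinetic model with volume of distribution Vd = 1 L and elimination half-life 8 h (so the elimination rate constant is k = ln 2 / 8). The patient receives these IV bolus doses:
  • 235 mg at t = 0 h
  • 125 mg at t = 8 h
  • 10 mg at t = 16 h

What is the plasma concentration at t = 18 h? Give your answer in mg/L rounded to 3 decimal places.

k = ln 2 / 8 = 0.08664 per h
Dose 1 (235 mg at t=0 h): 235·exp(−0.08664·18) = 49.403 mg/L
Dose 2 (125 mg at t=8 h): 125·exp(−0.08664·10) = 52.556 mg/L
Dose 3 (10 mg at t=16 h): 10·exp(−0.08664·2) = 8.409 mg/L
C(18) = 49.403 + 52.556 + 8.409 = 110.368 mg/L

110.368 mg/L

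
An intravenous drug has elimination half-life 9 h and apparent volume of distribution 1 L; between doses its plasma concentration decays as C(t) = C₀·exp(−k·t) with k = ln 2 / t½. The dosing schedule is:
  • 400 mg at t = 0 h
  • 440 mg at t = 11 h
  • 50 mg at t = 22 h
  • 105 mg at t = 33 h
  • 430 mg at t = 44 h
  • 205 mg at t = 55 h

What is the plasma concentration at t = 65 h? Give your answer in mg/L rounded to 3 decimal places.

k = ln 2 / 9 = 0.07702 per h
Dose 1 (400 mg at t=0 h): 400·exp(−0.07702·65) = 2.679 mg/L
Dose 2 (440 mg at t=11 h): 440·exp(−0.07702·54) = 6.875 mg/L
Dose 3 (50 mg at t=22 h): 50·exp(−0.07702·43) = 1.823 mg/L
Dose 4 (105 mg at t=33 h): 105·exp(−0.07702·32) = 8.930 mg/L
Dose 5 (430 mg at t=44 h): 430·exp(−0.07702·21) = 85.323 mg/L
Dose 6 (205 mg at t=55 h): 205·exp(−0.07702·10) = 94.902 mg/L
C(65) = 2.679 + 6.875 + 1.823 + 8.930 + 85.323 + 94.902 = 200.532 mg/L

200.532 mg/L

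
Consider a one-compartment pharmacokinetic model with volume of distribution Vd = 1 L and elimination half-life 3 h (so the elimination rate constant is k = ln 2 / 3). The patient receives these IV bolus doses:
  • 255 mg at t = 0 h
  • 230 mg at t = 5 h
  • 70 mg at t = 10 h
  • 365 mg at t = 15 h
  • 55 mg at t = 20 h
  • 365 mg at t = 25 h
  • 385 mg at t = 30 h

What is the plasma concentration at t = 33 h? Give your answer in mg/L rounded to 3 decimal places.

259.241 mg/L

k = ln 2 / 3 = 0.23105 per h
Dose 1 (255 mg at t=0 h): 255·exp(−0.23105·33) = 0.125 mg/L
Dose 2 (230 mg at t=5 h): 230·exp(−0.23105·28) = 0.357 mg/L
Dose 3 (70 mg at t=10 h): 70·exp(−0.23105·23) = 0.345 mg/L
Dose 4 (365 mg at t=15 h): 365·exp(−0.23105·18) = 5.703 mg/L
Dose 5 (55 mg at t=20 h): 55·exp(−0.23105·13) = 2.728 mg/L
Dose 6 (365 mg at t=25 h): 365·exp(−0.23105·8) = 57.484 mg/L
Dose 7 (385 mg at t=30 h): 385·exp(−0.23105·3) = 192.500 mg/L
C(33) = 0.125 + 0.357 + 0.345 + 5.703 + 2.728 + 57.484 + 192.500 = 259.241 mg/L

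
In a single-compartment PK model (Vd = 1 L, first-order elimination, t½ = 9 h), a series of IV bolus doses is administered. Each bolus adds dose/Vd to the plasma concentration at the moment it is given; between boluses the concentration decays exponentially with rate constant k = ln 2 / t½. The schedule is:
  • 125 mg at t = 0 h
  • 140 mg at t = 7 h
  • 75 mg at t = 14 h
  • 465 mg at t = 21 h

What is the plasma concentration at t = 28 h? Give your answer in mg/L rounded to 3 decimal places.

338.979 mg/L

k = ln 2 / 9 = 0.07702 per h
Dose 1 (125 mg at t=0 h): 125·exp(−0.07702·28) = 14.467 mg/L
Dose 2 (140 mg at t=7 h): 140·exp(−0.07702·21) = 27.780 mg/L
Dose 3 (75 mg at t=14 h): 75·exp(−0.07702·14) = 25.515 mg/L
Dose 4 (465 mg at t=21 h): 465·exp(−0.07702·7) = 271.218 mg/L
C(28) = 14.467 + 27.780 + 25.515 + 271.218 = 338.979 mg/L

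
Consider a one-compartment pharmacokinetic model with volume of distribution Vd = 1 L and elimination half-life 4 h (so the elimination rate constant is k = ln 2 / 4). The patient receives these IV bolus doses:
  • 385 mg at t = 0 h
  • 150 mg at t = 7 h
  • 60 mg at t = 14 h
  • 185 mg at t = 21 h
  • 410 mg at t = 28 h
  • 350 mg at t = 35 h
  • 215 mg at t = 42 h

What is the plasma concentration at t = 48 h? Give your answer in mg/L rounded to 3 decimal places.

k = ln 2 / 4 = 0.17329 per h
Dose 1 (385 mg at t=0 h): 385·exp(−0.17329·48) = 0.094 mg/L
Dose 2 (150 mg at t=7 h): 150·exp(−0.17329·41) = 0.123 mg/L
Dose 3 (60 mg at t=14 h): 60·exp(−0.17329·34) = 0.166 mg/L
Dose 4 (185 mg at t=21 h): 185·exp(−0.17329·27) = 1.719 mg/L
Dose 5 (410 mg at t=28 h): 410·exp(−0.17329·20) = 12.812 mg/L
Dose 6 (350 mg at t=35 h): 350·exp(−0.17329·13) = 36.789 mg/L
Dose 7 (215 mg at t=42 h): 215·exp(−0.17329·6) = 76.014 mg/L
C(48) = 0.094 + 0.123 + 0.166 + 1.719 + 12.812 + 36.789 + 76.014 = 127.717 mg/L

127.717 mg/L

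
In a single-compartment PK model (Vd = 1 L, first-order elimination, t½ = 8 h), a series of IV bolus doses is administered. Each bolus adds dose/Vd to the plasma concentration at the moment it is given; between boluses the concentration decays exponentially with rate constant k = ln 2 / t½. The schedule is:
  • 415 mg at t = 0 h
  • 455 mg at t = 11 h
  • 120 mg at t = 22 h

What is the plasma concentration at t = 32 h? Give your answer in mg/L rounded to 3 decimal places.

150.149 mg/L

k = ln 2 / 8 = 0.08664 per h
Dose 1 (415 mg at t=0 h): 415·exp(−0.08664·32) = 25.938 mg/L
Dose 2 (455 mg at t=11 h): 455·exp(−0.08664·21) = 73.758 mg/L
Dose 3 (120 mg at t=22 h): 120·exp(−0.08664·10) = 50.454 mg/L
C(32) = 25.938 + 73.758 + 50.454 = 150.149 mg/L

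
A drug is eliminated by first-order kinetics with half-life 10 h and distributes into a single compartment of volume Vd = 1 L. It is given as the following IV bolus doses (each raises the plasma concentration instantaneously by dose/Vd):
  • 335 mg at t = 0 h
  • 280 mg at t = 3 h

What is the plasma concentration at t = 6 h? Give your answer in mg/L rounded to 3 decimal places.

448.448 mg/L

k = ln 2 / 10 = 0.06931 per h
Dose 1 (335 mg at t=0 h): 335·exp(−0.06931·6) = 221.018 mg/L
Dose 2 (280 mg at t=3 h): 280·exp(−0.06931·3) = 227.431 mg/L
C(6) = 221.018 + 227.431 = 448.448 mg/L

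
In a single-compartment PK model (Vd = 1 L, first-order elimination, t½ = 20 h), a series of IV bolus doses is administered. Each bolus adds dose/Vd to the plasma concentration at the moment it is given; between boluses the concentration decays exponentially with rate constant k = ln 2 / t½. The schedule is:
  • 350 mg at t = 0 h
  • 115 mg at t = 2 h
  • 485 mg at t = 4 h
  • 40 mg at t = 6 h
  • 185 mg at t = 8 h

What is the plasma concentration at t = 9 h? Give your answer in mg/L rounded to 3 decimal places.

k = ln 2 / 20 = 0.03466 per h
Dose 1 (350 mg at t=0 h): 350·exp(−0.03466·9) = 256.215 mg/L
Dose 2 (115 mg at t=2 h): 115·exp(−0.03466·7) = 90.227 mg/L
Dose 3 (485 mg at t=4 h): 485·exp(−0.03466·5) = 407.835 mg/L
Dose 4 (40 mg at t=6 h): 40·exp(−0.03466·3) = 36.050 mg/L
Dose 5 (185 mg at t=8 h): 185·exp(−0.03466·1) = 178.698 mg/L
C(9) = 256.215 + 90.227 + 407.835 + 36.050 + 178.698 = 969.025 mg/L

969.025 mg/L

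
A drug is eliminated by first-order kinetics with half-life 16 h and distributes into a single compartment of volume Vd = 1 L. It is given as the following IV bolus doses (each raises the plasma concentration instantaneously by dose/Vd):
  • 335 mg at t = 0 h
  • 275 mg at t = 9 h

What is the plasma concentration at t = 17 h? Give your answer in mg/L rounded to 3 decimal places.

354.853 mg/L

k = ln 2 / 16 = 0.04332 per h
Dose 1 (335 mg at t=0 h): 335·exp(−0.04332·17) = 160.399 mg/L
Dose 2 (275 mg at t=9 h): 275·exp(−0.04332·8) = 194.454 mg/L
C(17) = 160.399 + 194.454 = 354.853 mg/L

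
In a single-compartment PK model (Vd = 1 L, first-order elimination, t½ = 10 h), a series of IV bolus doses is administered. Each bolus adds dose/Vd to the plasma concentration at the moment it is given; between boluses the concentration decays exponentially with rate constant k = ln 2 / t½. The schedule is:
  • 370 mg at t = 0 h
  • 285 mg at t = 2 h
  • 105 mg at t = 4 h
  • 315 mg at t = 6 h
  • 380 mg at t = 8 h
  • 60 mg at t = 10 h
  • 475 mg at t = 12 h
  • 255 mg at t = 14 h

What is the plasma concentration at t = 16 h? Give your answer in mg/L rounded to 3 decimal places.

1273.064 mg/L

k = ln 2 / 10 = 0.06931 per h
Dose 1 (370 mg at t=0 h): 370·exp(−0.06931·16) = 122.054 mg/L
Dose 2 (285 mg at t=2 h): 285·exp(−0.06931·14) = 107.995 mg/L
Dose 3 (105 mg at t=4 h): 105·exp(−0.06931·12) = 45.704 mg/L
Dose 4 (315 mg at t=6 h): 315·exp(−0.06931·10) = 157.500 mg/L
Dose 5 (380 mg at t=8 h): 380·exp(−0.06931·8) = 218.253 mg/L
Dose 6 (60 mg at t=10 h): 60·exp(−0.06931·6) = 39.585 mg/L
Dose 7 (475 mg at t=12 h): 475·exp(−0.06931·4) = 359.983 mg/L
Dose 8 (255 mg at t=14 h): 255·exp(−0.06931·2) = 221.990 mg/L
C(16) = 122.054 + 107.995 + 45.704 + 157.500 + 218.253 + 39.585 + 359.983 + 221.990 = 1273.064 mg/L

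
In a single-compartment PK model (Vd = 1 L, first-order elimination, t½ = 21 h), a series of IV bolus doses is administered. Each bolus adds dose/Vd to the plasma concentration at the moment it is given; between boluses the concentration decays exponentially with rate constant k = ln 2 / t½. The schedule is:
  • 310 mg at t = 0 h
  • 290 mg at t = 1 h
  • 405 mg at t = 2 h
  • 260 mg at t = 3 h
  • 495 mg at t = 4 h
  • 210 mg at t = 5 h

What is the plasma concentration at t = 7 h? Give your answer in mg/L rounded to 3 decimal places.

k = ln 2 / 21 = 0.03301 per h
Dose 1 (310 mg at t=0 h): 310·exp(−0.03301·7) = 246.047 mg/L
Dose 2 (290 mg at t=1 h): 290·exp(−0.03301·6) = 237.897 mg/L
Dose 3 (405 mg at t=2 h): 405·exp(−0.03301·5) = 343.385 mg/L
Dose 4 (260 mg at t=3 h): 260·exp(−0.03301·4) = 227.842 mg/L
Dose 5 (495 mg at t=4 h): 495·exp(−0.03301·3) = 448.333 mg/L
Dose 6 (210 mg at t=5 h): 210·exp(−0.03301·2) = 196.585 mg/L
C(7) = 246.047 + 237.897 + 343.385 + 227.842 + 448.333 + 196.585 = 1700.090 mg/L

1700.090 mg/L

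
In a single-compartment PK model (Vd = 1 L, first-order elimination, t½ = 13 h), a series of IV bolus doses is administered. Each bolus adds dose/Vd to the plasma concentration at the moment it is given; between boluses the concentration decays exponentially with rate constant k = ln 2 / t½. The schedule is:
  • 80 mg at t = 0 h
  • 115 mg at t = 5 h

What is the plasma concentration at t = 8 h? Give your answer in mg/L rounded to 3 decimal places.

150.221 mg/L

k = ln 2 / 13 = 0.05332 per h
Dose 1 (80 mg at t=0 h): 80·exp(−0.05332·8) = 52.220 mg/L
Dose 2 (115 mg at t=5 h): 115·exp(−0.05332·3) = 98.001 mg/L
C(8) = 52.220 + 98.001 = 150.221 mg/L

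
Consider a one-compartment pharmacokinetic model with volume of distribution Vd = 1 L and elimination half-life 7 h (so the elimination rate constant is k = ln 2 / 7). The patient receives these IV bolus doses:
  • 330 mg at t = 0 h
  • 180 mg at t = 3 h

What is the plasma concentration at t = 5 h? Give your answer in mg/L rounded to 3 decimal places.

k = ln 2 / 7 = 0.09902 per h
Dose 1 (330 mg at t=0 h): 330·exp(−0.09902·5) = 201.137 mg/L
Dose 2 (180 mg at t=3 h): 180·exp(−0.09902·2) = 147.660 mg/L
C(5) = 201.137 + 147.660 = 348.798 mg/L

348.798 mg/L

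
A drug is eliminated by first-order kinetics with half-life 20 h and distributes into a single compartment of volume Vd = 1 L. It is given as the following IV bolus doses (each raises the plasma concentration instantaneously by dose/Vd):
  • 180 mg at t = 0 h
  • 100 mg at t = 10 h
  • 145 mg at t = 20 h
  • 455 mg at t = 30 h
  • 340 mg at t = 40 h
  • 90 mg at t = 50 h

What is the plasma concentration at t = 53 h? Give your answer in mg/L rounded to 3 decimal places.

k = ln 2 / 20 = 0.03466 per h
Dose 1 (180 mg at t=0 h): 180·exp(−0.03466·53) = 28.678 mg/L
Dose 2 (100 mg at t=10 h): 100·exp(−0.03466·43) = 22.531 mg/L
Dose 3 (145 mg at t=20 h): 145·exp(−0.03466·33) = 46.203 mg/L
Dose 4 (455 mg at t=30 h): 455·exp(−0.03466·23) = 205.034 mg/L
Dose 5 (340 mg at t=40 h): 340·exp(−0.03466·13) = 216.675 mg/L
Dose 6 (90 mg at t=50 h): 90·exp(−0.03466·3) = 81.113 mg/L
C(53) = 28.678 + 22.531 + 46.203 + 205.034 + 216.675 + 81.113 = 600.234 mg/L

600.234 mg/L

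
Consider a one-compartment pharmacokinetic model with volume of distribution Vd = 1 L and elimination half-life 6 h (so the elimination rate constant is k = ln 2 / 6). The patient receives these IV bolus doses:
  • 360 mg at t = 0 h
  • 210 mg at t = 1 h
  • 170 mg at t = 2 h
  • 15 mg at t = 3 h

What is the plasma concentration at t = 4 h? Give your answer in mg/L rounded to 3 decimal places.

523.571 mg/L

k = ln 2 / 6 = 0.11552 per h
Dose 1 (360 mg at t=0 h): 360·exp(−0.11552·4) = 226.786 mg/L
Dose 2 (210 mg at t=1 h): 210·exp(−0.11552·3) = 148.492 mg/L
Dose 3 (170 mg at t=2 h): 170·exp(−0.11552·2) = 134.929 mg/L
Dose 4 (15 mg at t=3 h): 15·exp(−0.11552·1) = 13.363 mg/L
C(4) = 226.786 + 148.492 + 134.929 + 13.363 = 523.571 mg/L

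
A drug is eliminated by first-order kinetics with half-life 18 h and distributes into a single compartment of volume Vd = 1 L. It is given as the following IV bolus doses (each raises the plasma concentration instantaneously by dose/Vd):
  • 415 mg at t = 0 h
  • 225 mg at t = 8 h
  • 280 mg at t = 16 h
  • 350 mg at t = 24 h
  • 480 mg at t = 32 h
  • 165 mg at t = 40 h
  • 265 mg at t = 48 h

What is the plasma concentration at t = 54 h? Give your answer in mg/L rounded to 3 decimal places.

k = ln 2 / 18 = 0.03851 per h
Dose 1 (415 mg at t=0 h): 415·exp(−0.03851·54) = 51.875 mg/L
Dose 2 (225 mg at t=8 h): 225·exp(−0.03851·46) = 38.272 mg/L
Dose 3 (280 mg at t=16 h): 280·exp(−0.03851·38) = 64.811 mg/L
Dose 4 (350 mg at t=24 h): 350·exp(−0.03851·30) = 110.243 mg/L
Dose 5 (480 mg at t=32 h): 480·exp(−0.03851·22) = 205.739 mg/L
Dose 6 (165 mg at t=40 h): 165·exp(−0.03851·14) = 96.239 mg/L
Dose 7 (265 mg at t=48 h): 265·exp(−0.03851·6) = 210.331 mg/L
C(54) = 51.875 + 38.272 + 64.811 + 110.243 + 205.739 + 96.239 + 210.331 = 777.509 mg/L

777.509 mg/L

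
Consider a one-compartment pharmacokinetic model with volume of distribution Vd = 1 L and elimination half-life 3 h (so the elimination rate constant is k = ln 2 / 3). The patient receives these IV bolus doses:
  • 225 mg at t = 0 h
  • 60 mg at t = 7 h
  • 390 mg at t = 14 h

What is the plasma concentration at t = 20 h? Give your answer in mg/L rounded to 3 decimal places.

102.691 mg/L

k = ln 2 / 3 = 0.23105 per h
Dose 1 (225 mg at t=0 h): 225·exp(−0.23105·20) = 2.215 mg/L
Dose 2 (60 mg at t=7 h): 60·exp(−0.23105·13) = 2.976 mg/L
Dose 3 (390 mg at t=14 h): 390·exp(−0.23105·6) = 97.500 mg/L
C(20) = 2.215 + 2.976 + 97.500 = 102.691 mg/L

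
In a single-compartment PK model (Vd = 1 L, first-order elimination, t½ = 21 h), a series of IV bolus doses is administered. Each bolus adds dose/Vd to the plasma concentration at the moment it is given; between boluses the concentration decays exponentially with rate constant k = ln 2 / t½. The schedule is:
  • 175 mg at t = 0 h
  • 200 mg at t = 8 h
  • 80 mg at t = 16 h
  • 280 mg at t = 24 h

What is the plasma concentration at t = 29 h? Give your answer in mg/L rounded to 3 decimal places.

k = ln 2 / 21 = 0.03301 per h
Dose 1 (175 mg at t=0 h): 175·exp(−0.03301·29) = 67.194 mg/L
Dose 2 (200 mg at t=8 h): 200·exp(−0.03301·21) = 100.000 mg/L
Dose 3 (80 mg at t=16 h): 80·exp(−0.03301·13) = 52.088 mg/L
Dose 4 (280 mg at t=24 h): 280·exp(−0.03301·5) = 237.402 mg/L
C(29) = 67.194 + 100.000 + 52.088 + 237.402 = 456.684 mg/L

456.684 mg/L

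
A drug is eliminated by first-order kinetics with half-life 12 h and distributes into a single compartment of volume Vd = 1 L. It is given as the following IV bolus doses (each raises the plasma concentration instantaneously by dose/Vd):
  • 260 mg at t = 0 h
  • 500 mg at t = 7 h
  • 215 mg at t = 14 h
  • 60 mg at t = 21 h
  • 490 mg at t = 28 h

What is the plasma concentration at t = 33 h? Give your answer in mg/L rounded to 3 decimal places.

k = ln 2 / 12 = 0.05776 per h
Dose 1 (260 mg at t=0 h): 260·exp(−0.05776·33) = 38.649 mg/L
Dose 2 (500 mg at t=7 h): 500·exp(−0.05776·26) = 111.362 mg/L
Dose 3 (215 mg at t=14 h): 215·exp(−0.05776·19) = 71.748 mg/L
Dose 4 (60 mg at t=21 h): 60·exp(−0.05776·12) = 30.000 mg/L
Dose 5 (490 mg at t=28 h): 490·exp(−0.05776·5) = 367.085 mg/L
C(33) = 38.649 + 111.362 + 71.748 + 30.000 + 367.085 = 618.844 mg/L

618.844 mg/L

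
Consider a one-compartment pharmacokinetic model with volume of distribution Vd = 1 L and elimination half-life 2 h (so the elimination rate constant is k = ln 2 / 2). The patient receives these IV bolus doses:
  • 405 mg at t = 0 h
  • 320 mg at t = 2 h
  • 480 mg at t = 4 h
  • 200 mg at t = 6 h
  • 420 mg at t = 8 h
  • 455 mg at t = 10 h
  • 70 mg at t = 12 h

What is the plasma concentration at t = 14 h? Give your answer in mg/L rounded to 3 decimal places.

k = ln 2 / 2 = 0.34657 per h
Dose 1 (405 mg at t=0 h): 405·exp(−0.34657·14) = 3.164 mg/L
Dose 2 (320 mg at t=2 h): 320·exp(−0.34657·12) = 5.000 mg/L
Dose 3 (480 mg at t=4 h): 480·exp(−0.34657·10) = 15.000 mg/L
Dose 4 (200 mg at t=6 h): 200·exp(−0.34657·8) = 12.500 mg/L
Dose 5 (420 mg at t=8 h): 420·exp(−0.34657·6) = 52.500 mg/L
Dose 6 (455 mg at t=10 h): 455·exp(−0.34657·4) = 113.750 mg/L
Dose 7 (70 mg at t=12 h): 70·exp(−0.34657·2) = 35.000 mg/L
C(14) = 3.164 + 5.000 + 15.000 + 12.500 + 52.500 + 113.750 + 35.000 = 236.914 mg/L

236.914 mg/L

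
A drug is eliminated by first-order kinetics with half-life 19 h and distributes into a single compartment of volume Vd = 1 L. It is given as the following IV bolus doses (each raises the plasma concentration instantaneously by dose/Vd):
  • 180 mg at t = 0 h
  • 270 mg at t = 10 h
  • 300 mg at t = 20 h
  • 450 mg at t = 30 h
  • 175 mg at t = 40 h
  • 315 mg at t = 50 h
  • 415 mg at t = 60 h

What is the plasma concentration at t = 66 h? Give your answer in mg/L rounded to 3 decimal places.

k = ln 2 / 19 = 0.03648 per h
Dose 1 (180 mg at t=0 h): 180·exp(−0.03648·66) = 16.203 mg/L
Dose 2 (270 mg at t=10 h): 270·exp(−0.03648·56) = 35.004 mg/L
Dose 3 (300 mg at t=20 h): 300·exp(−0.03648·46) = 56.016 mg/L
Dose 4 (450 mg at t=30 h): 450·exp(−0.03648·36) = 121.015 mg/L
Dose 5 (175 mg at t=40 h): 175·exp(−0.03648·26) = 67.780 mg/L
Dose 6 (315 mg at t=50 h): 315·exp(−0.03648·16) = 175.716 mg/L
Dose 7 (415 mg at t=60 h): 415·exp(−0.03648·6) = 333.416 mg/L
C(66) = 16.203 + 35.004 + 56.016 + 121.015 + 67.780 + 175.716 + 333.416 = 805.150 mg/L

805.150 mg/L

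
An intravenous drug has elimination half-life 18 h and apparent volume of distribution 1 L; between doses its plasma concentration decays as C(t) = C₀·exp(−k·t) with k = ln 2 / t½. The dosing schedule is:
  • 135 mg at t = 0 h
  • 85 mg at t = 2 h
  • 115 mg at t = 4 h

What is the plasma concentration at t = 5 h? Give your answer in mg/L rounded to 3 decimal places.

297.738 mg/L

k = ln 2 / 18 = 0.03851 per h
Dose 1 (135 mg at t=0 h): 135·exp(−0.03851·5) = 111.356 mg/L
Dose 2 (85 mg at t=2 h): 85·exp(−0.03851·3) = 75.726 mg/L
Dose 3 (115 mg at t=4 h): 115·exp(−0.03851·1) = 110.656 mg/L
C(5) = 111.356 + 75.726 + 110.656 = 297.738 mg/L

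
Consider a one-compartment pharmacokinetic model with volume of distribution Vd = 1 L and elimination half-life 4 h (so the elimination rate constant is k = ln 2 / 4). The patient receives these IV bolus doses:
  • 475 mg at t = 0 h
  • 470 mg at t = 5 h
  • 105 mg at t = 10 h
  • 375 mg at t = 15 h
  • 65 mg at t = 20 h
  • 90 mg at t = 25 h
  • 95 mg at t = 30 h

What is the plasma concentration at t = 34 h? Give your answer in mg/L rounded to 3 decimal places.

k = ln 2 / 4 = 0.17329 per h
Dose 1 (475 mg at t=0 h): 475·exp(−0.17329·34) = 1.312 mg/L
Dose 2 (470 mg at t=5 h): 470·exp(−0.17329·29) = 3.088 mg/L
Dose 3 (105 mg at t=10 h): 105·exp(−0.17329·24) = 1.641 mg/L
Dose 4 (375 mg at t=15 h): 375·exp(−0.17329·19) = 13.936 mg/L
Dose 5 (65 mg at t=20 h): 65·exp(−0.17329·14) = 5.745 mg/L
Dose 6 (90 mg at t=25 h): 90·exp(−0.17329·9) = 18.920 mg/L
Dose 7 (95 mg at t=30 h): 95·exp(−0.17329·4) = 47.500 mg/L
C(34) = 1.312 + 3.088 + 1.641 + 13.936 + 5.745 + 18.920 + 47.500 = 92.142 mg/L

92.142 mg/L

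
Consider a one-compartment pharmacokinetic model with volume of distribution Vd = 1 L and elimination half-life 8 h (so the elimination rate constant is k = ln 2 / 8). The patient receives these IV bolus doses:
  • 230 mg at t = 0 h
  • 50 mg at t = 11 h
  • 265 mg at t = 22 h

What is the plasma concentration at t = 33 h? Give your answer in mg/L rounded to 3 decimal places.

122.786 mg/L

k = ln 2 / 8 = 0.08664 per h
Dose 1 (230 mg at t=0 h): 230·exp(−0.08664·33) = 13.182 mg/L
Dose 2 (50 mg at t=11 h): 50·exp(−0.08664·22) = 7.433 mg/L
Dose 3 (265 mg at t=22 h): 265·exp(−0.08664·11) = 102.171 mg/L
C(33) = 13.182 + 7.433 + 102.171 = 122.786 mg/L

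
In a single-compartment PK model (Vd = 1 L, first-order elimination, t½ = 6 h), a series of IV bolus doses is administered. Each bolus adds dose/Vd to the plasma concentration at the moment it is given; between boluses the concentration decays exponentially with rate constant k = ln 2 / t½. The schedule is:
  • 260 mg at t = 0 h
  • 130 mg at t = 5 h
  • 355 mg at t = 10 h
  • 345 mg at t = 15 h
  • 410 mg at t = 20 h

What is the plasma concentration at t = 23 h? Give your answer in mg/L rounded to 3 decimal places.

k = ln 2 / 6 = 0.11552 per h
Dose 1 (260 mg at t=0 h): 260·exp(−0.11552·23) = 18.240 mg/L
Dose 2 (130 mg at t=5 h): 130·exp(−0.11552·18) = 16.250 mg/L
Dose 3 (355 mg at t=10 h): 355·exp(−0.11552·13) = 79.067 mg/L
Dose 4 (345 mg at t=15 h): 345·exp(−0.11552·8) = 136.913 mg/L
Dose 5 (410 mg at t=20 h): 410·exp(−0.11552·3) = 289.914 mg/L
C(23) = 18.240 + 16.250 + 79.067 + 136.913 + 289.914 = 540.384 mg/L

540.384 mg/L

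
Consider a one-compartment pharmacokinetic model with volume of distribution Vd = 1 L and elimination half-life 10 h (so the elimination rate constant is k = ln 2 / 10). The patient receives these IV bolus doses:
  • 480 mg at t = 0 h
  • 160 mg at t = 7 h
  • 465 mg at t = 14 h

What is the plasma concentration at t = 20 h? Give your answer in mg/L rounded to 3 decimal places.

491.766 mg/L

k = ln 2 / 10 = 0.06931 per h
Dose 1 (480 mg at t=0 h): 480·exp(−0.06931·20) = 120.000 mg/L
Dose 2 (160 mg at t=7 h): 160·exp(−0.06931·13) = 64.980 mg/L
Dose 3 (465 mg at t=14 h): 465·exp(−0.06931·6) = 306.786 mg/L
C(20) = 120.000 + 64.980 + 306.786 = 491.766 mg/L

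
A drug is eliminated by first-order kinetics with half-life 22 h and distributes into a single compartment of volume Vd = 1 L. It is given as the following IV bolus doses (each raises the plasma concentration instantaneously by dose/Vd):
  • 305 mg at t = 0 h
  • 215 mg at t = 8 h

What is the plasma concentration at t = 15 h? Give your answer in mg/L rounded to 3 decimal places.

k = ln 2 / 22 = 0.03151 per h
Dose 1 (305 mg at t=0 h): 305·exp(−0.03151·15) = 190.131 mg/L
Dose 2 (215 mg at t=8 h): 215·exp(−0.03151·7) = 172.447 mg/L
C(15) = 190.131 + 172.447 = 362.578 mg/L

362.578 mg/L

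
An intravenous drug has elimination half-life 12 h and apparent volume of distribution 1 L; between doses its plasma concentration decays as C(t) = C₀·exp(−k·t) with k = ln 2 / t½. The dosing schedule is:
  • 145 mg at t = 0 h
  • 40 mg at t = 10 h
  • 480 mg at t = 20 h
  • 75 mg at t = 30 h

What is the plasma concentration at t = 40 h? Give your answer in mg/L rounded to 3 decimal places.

214.740 mg/L

k = ln 2 / 12 = 0.05776 per h
Dose 1 (145 mg at t=0 h): 145·exp(−0.05776·40) = 14.386 mg/L
Dose 2 (40 mg at t=10 h): 40·exp(−0.05776·30) = 7.071 mg/L
Dose 3 (480 mg at t=20 h): 480·exp(−0.05776·20) = 151.191 mg/L
Dose 4 (75 mg at t=30 h): 75·exp(−0.05776·10) = 42.092 mg/L
C(40) = 14.386 + 7.071 + 151.191 + 42.092 = 214.740 mg/L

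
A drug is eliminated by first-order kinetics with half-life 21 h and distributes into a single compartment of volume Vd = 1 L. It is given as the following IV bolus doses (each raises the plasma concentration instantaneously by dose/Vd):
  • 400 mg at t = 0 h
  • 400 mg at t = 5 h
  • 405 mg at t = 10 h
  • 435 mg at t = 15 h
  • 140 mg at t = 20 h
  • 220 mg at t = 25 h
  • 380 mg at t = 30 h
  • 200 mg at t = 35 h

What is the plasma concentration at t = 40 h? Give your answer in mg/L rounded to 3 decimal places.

1223.057 mg/L

k = ln 2 / 21 = 0.03301 per h
Dose 1 (400 mg at t=0 h): 400·exp(−0.03301·40) = 106.824 mg/L
Dose 2 (400 mg at t=5 h): 400·exp(−0.03301·35) = 125.992 mg/L
Dose 3 (405 mg at t=10 h): 405·exp(−0.03301·30) = 150.457 mg/L
Dose 4 (435 mg at t=15 h): 435·exp(−0.03301·25) = 190.599 mg/L
Dose 5 (140 mg at t=20 h): 140·exp(−0.03301·20) = 72.349 mg/L
Dose 6 (220 mg at t=25 h): 220·exp(−0.03301·15) = 134.092 mg/L
Dose 7 (380 mg at t=30 h): 380·exp(−0.03301·10) = 273.172 mg/L
Dose 8 (200 mg at t=35 h): 200·exp(−0.03301·5) = 169.573 mg/L
C(40) = 106.824 + 125.992 + 150.457 + 190.599 + 72.349 + 134.092 + 273.172 + 169.573 = 1223.057 mg/L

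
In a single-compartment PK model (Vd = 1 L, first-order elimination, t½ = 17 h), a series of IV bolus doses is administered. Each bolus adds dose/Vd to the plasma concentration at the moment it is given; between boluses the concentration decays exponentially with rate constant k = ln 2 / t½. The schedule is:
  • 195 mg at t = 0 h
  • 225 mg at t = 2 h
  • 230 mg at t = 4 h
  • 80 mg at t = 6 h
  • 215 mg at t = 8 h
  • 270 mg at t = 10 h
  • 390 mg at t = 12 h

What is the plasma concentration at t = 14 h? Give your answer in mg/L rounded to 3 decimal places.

k = ln 2 / 17 = 0.04077 per h
Dose 1 (195 mg at t=0 h): 195·exp(−0.04077·14) = 110.186 mg/L
Dose 2 (225 mg at t=2 h): 225·exp(−0.04077·12) = 137.940 mg/L
Dose 3 (230 mg at t=4 h): 230·exp(−0.04077·10) = 152.986 mg/L
Dose 4 (80 mg at t=6 h): 80·exp(−0.04077·8) = 57.734 mg/L
Dose 5 (215 mg at t=8 h): 215·exp(−0.04077·6) = 168.342 mg/L
Dose 6 (270 mg at t=10 h): 270·exp(−0.04077·4) = 229.368 mg/L
Dose 7 (390 mg at t=12 h): 390·exp(−0.04077·2) = 359.459 mg/L
C(14) = 110.186 + 137.940 + 152.986 + 57.734 + 168.342 + 229.368 + 359.459 = 1216.015 mg/L

1216.015 mg/L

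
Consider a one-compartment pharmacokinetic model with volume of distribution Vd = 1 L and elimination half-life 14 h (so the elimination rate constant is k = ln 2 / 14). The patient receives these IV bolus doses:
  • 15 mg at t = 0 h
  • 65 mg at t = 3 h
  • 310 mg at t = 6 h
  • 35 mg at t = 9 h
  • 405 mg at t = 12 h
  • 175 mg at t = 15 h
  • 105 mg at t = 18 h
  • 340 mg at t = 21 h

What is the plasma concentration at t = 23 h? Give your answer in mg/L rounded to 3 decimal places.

922.669 mg/L

k = ln 2 / 14 = 0.04951 per h
Dose 1 (15 mg at t=0 h): 15·exp(−0.04951·23) = 4.803 mg/L
Dose 2 (65 mg at t=3 h): 65·exp(−0.04951·20) = 24.147 mg/L
Dose 3 (310 mg at t=6 h): 310·exp(−0.04951·17) = 133.606 mg/L
Dose 4 (35 mg at t=9 h): 35·exp(−0.04951·14) = 17.500 mg/L
Dose 5 (405 mg at t=12 h): 405·exp(−0.04951·11) = 234.926 mg/L
Dose 6 (175 mg at t=15 h): 175·exp(−0.04951·8) = 117.766 mg/L
Dose 7 (105 mg at t=18 h): 105·exp(−0.04951·5) = 81.974 mg/L
Dose 8 (340 mg at t=21 h): 340·exp(−0.04951·2) = 307.946 mg/L
C(23) = 4.803 + 24.147 + 133.606 + 17.500 + 234.926 + 117.766 + 81.974 + 307.946 = 922.669 mg/L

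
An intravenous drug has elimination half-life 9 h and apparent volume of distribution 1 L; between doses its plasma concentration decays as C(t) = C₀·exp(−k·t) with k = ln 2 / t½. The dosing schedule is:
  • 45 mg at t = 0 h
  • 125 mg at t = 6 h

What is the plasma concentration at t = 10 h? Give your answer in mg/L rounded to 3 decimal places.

k = ln 2 / 9 = 0.07702 per h
Dose 1 (45 mg at t=0 h): 45·exp(−0.07702·10) = 20.832 mg/L
Dose 2 (125 mg at t=6 h): 125·exp(−0.07702·4) = 91.858 mg/L
C(10) = 20.832 + 91.858 = 112.691 mg/L

112.691 mg/L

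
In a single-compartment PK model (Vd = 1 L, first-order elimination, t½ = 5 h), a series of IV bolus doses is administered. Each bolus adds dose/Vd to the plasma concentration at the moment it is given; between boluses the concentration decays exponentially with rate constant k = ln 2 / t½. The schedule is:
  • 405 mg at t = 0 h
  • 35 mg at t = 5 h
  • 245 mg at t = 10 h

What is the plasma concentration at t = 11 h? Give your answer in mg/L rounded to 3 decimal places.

k = ln 2 / 5 = 0.13863 per h
Dose 1 (405 mg at t=0 h): 405·exp(−0.13863·11) = 88.143 mg/L
Dose 2 (35 mg at t=5 h): 35·exp(−0.13863·6) = 15.235 mg/L
Dose 3 (245 mg at t=10 h): 245·exp(−0.13863·1) = 213.285 mg/L
C(11) = 88.143 + 15.235 + 213.285 = 316.663 mg/L

316.663 mg/L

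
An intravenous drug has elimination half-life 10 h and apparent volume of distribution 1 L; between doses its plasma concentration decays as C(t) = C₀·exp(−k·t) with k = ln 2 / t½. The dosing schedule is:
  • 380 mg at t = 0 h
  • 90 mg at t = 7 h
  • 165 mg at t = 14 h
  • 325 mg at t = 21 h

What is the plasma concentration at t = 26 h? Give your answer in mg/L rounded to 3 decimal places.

k = ln 2 / 10 = 0.06931 per h
Dose 1 (380 mg at t=0 h): 380·exp(−0.06931·26) = 62.677 mg/L
Dose 2 (90 mg at t=7 h): 90·exp(−0.06931·19) = 24.115 mg/L
Dose 3 (165 mg at t=14 h): 165·exp(−0.06931·12) = 71.820 mg/L
Dose 4 (325 mg at t=21 h): 325·exp(−0.06931·5) = 229.810 mg/L
C(26) = 62.677 + 24.115 + 71.820 + 229.810 = 388.422 mg/L

388.422 mg/L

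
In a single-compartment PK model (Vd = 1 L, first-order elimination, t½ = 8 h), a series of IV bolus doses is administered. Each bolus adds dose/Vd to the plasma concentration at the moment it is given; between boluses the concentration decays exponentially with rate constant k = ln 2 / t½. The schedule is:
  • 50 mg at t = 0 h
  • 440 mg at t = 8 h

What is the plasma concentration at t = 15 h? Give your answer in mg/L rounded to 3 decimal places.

k = ln 2 / 8 = 0.08664 per h
Dose 1 (50 mg at t=0 h): 50·exp(−0.08664·15) = 13.631 mg/L
Dose 2 (440 mg at t=8 h): 440·exp(−0.08664·7) = 239.912 mg/L
C(15) = 13.631 + 239.912 = 253.543 mg/L

253.543 mg/L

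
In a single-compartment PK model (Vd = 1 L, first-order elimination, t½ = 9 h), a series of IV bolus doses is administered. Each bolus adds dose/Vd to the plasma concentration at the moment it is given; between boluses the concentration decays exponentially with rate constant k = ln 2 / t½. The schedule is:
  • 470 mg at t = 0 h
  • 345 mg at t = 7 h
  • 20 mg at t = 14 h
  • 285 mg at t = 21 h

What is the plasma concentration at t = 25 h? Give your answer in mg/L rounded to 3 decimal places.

372.793 mg/L

k = ln 2 / 9 = 0.07702 per h
Dose 1 (470 mg at t=0 h): 470·exp(−0.07702·25) = 68.534 mg/L
Dose 2 (345 mg at t=7 h): 345·exp(−0.07702·18) = 86.250 mg/L
Dose 3 (20 mg at t=14 h): 20·exp(−0.07702·11) = 8.572 mg/L
Dose 4 (285 mg at t=21 h): 285·exp(−0.07702·4) = 209.437 mg/L
C(25) = 68.534 + 86.250 + 8.572 + 209.437 = 372.793 mg/L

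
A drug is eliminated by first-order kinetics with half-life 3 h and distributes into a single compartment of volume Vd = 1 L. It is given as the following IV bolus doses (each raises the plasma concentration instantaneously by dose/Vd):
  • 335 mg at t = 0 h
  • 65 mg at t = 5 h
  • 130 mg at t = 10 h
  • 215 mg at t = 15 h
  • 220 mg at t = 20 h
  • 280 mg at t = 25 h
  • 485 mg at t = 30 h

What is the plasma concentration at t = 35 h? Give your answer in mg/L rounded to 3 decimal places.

190.106 mg/L

k = ln 2 / 3 = 0.23105 per h
Dose 1 (335 mg at t=0 h): 335·exp(−0.23105·35) = 0.103 mg/L
Dose 2 (65 mg at t=5 h): 65·exp(−0.23105·30) = 0.063 mg/L
Dose 3 (130 mg at t=10 h): 130·exp(−0.23105·25) = 0.403 mg/L
Dose 4 (215 mg at t=15 h): 215·exp(−0.23105·20) = 2.116 mg/L
Dose 5 (220 mg at t=20 h): 220·exp(−0.23105·15) = 6.875 mg/L
Dose 6 (280 mg at t=25 h): 280·exp(−0.23105·10) = 27.780 mg/L
Dose 7 (485 mg at t=30 h): 485·exp(−0.23105·5) = 152.765 mg/L
C(35) = 0.103 + 0.063 + 0.403 + 2.116 + 6.875 + 27.780 + 152.765 = 190.106 mg/L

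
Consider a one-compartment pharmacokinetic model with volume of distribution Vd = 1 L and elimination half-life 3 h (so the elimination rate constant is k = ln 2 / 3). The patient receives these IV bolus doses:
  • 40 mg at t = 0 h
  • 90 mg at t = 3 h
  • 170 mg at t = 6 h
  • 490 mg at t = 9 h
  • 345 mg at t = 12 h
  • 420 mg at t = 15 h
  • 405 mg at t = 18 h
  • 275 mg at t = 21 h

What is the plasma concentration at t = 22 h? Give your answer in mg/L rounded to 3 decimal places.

k = ln 2 / 3 = 0.23105 per h
Dose 1 (40 mg at t=0 h): 40·exp(−0.23105·22) = 0.248 mg/L
Dose 2 (90 mg at t=3 h): 90·exp(−0.23105·19) = 1.116 mg/L
Dose 3 (170 mg at t=6 h): 170·exp(−0.23105·16) = 4.217 mg/L
Dose 4 (490 mg at t=9 h): 490·exp(−0.23105·13) = 24.307 mg/L
Dose 5 (345 mg at t=12 h): 345·exp(−0.23105·10) = 34.228 mg/L
Dose 6 (420 mg at t=15 h): 420·exp(−0.23105·7) = 83.339 mg/L
Dose 7 (405 mg at t=18 h): 405·exp(−0.23105·4) = 160.724 mg/L
Dose 8 (275 mg at t=21 h): 275·exp(−0.23105·1) = 218.268 mg/L
C(22) = 0.248 + 1.116 + 4.217 + 24.307 + 34.228 + 83.339 + 160.724 + 218.268 = 526.447 mg/L

526.447 mg/L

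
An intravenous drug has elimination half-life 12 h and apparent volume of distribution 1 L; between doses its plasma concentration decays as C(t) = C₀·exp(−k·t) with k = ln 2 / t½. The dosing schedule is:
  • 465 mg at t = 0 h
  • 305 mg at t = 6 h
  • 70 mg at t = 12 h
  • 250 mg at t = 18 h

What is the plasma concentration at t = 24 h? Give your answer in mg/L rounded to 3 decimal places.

435.860 mg/L

k = ln 2 / 12 = 0.05776 per h
Dose 1 (465 mg at t=0 h): 465·exp(−0.05776·24) = 116.250 mg/L
Dose 2 (305 mg at t=6 h): 305·exp(−0.05776·18) = 107.834 mg/L
Dose 3 (70 mg at t=12 h): 70·exp(−0.05776·12) = 35.000 mg/L
Dose 4 (250 mg at t=18 h): 250·exp(−0.05776·6) = 176.777 mg/L
C(24) = 116.250 + 107.834 + 35.000 + 176.777 = 435.860 mg/L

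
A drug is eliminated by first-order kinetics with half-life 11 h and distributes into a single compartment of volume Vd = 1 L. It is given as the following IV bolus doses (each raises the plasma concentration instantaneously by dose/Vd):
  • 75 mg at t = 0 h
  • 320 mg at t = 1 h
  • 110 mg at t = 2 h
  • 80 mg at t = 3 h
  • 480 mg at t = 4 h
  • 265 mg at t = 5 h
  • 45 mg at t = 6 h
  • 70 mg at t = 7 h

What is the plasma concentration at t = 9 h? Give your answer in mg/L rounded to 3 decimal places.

k = ln 2 / 11 = 0.06301 per h
Dose 1 (75 mg at t=0 h): 75·exp(−0.06301·9) = 42.537 mg/L
Dose 2 (320 mg at t=1 h): 320·exp(−0.06301·8) = 193.294 mg/L
Dose 3 (110 mg at t=2 h): 110·exp(−0.06301·7) = 70.767 mg/L
Dose 4 (80 mg at t=3 h): 80·exp(−0.06301·6) = 54.814 mg/L
Dose 5 (480 mg at t=4 h): 480·exp(−0.06301·5) = 350.275 mg/L
Dose 6 (265 mg at t=5 h): 265·exp(−0.06301·4) = 205.959 mg/L
Dose 7 (45 mg at t=6 h): 45·exp(−0.06301·3) = 37.249 mg/L
Dose 8 (70 mg at t=7 h): 70·exp(−0.06301·2) = 61.711 mg/L
C(9) = 42.537 + 193.294 + 70.767 + 54.814 + 350.275 + 205.959 + 37.249 + 61.711 = 1016.606 mg/L

1016.606 mg/L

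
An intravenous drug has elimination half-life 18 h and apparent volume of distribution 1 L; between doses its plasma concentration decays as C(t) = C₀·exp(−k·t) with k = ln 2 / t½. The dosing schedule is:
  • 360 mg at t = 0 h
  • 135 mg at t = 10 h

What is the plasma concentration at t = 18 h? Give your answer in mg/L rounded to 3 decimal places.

k = ln 2 / 18 = 0.03851 per h
Dose 1 (360 mg at t=0 h): 360·exp(−0.03851·18) = 180.000 mg/L
Dose 2 (135 mg at t=10 h): 135·exp(−0.03851·8) = 99.207 mg/L
C(18) = 180.000 + 99.207 = 279.207 mg/L

279.207 mg/L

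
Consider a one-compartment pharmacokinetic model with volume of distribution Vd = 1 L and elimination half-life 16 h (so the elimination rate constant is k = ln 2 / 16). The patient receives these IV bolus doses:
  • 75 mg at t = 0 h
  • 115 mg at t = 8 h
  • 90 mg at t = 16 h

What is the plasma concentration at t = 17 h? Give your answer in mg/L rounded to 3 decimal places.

k = ln 2 / 16 = 0.04332 per h
Dose 1 (75 mg at t=0 h): 75·exp(−0.04332·17) = 35.910 mg/L
Dose 2 (115 mg at t=8 h): 115·exp(−0.04332·9) = 77.870 mg/L
Dose 3 (90 mg at t=16 h): 90·exp(−0.04332·1) = 86.184 mg/L
C(17) = 35.910 + 77.870 + 86.184 = 199.964 mg/L

199.964 mg/L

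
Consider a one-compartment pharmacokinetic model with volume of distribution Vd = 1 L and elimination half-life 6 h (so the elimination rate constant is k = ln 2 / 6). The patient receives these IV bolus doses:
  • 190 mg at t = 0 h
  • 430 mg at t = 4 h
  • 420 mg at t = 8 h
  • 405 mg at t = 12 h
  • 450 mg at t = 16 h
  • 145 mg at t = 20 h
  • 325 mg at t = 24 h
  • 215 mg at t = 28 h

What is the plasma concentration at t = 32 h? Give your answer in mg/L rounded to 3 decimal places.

k = ln 2 / 6 = 0.11552 per h
Dose 1 (190 mg at t=0 h): 190·exp(−0.11552·32) = 4.713 mg/L
Dose 2 (430 mg at t=4 h): 430·exp(−0.11552·28) = 16.930 mg/L
Dose 3 (420 mg at t=8 h): 420·exp(−0.11552·24) = 26.250 mg/L
Dose 4 (405 mg at t=12 h): 405·exp(−0.11552·20) = 40.181 mg/L
Dose 5 (450 mg at t=16 h): 450·exp(−0.11552·16) = 70.871 mg/L
Dose 6 (145 mg at t=20 h): 145·exp(−0.11552·12) = 36.250 mg/L
Dose 7 (325 mg at t=24 h): 325·exp(−0.11552·8) = 128.976 mg/L
Dose 8 (215 mg at t=28 h): 215·exp(−0.11552·4) = 135.442 mg/L
C(32) = 4.713 + 16.930 + 26.250 + 40.181 + 70.871 + 36.250 + 128.976 + 135.442 = 459.612 mg/L

459.612 mg/L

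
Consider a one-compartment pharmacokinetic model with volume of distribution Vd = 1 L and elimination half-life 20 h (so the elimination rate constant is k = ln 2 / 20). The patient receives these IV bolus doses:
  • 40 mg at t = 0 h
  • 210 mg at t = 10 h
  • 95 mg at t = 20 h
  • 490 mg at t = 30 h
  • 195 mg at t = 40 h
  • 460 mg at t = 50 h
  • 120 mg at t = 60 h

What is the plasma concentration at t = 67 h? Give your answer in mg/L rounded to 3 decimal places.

k = ln 2 / 20 = 0.03466 per h
Dose 1 (40 mg at t=0 h): 40·exp(−0.03466·67) = 3.923 mg/L
Dose 2 (210 mg at t=10 h): 210·exp(−0.03466·57) = 29.126 mg/L
Dose 3 (95 mg at t=20 h): 95·exp(−0.03466·47) = 18.634 mg/L
Dose 4 (490 mg at t=30 h): 490·exp(−0.03466·37) = 135.922 mg/L
Dose 5 (195 mg at t=40 h): 195·exp(−0.03466·27) = 76.497 mg/L
Dose 6 (460 mg at t=50 h): 460·exp(−0.03466·17) = 255.201 mg/L
Dose 7 (120 mg at t=60 h): 120·exp(−0.03466·7) = 94.150 mg/L
C(67) = 3.923 + 29.126 + 18.634 + 135.922 + 76.497 + 255.201 + 94.150 = 613.453 mg/L

613.453 mg/L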